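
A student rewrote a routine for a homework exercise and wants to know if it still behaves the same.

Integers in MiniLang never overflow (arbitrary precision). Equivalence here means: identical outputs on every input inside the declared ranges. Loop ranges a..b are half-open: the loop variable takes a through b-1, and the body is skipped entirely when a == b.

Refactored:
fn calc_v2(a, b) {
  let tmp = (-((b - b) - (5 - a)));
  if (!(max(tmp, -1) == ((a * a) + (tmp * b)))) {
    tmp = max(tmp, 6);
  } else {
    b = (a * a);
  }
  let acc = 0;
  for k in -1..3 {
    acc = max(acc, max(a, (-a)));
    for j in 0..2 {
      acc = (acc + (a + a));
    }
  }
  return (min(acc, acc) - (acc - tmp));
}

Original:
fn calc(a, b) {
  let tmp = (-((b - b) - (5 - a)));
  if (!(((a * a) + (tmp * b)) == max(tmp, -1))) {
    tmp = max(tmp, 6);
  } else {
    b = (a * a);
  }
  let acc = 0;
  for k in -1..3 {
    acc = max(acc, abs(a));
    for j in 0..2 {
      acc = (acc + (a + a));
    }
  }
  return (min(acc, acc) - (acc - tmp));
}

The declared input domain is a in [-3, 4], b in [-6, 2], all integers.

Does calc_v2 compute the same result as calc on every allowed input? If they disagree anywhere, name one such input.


The two versions differ — the changes include min/max/abs usage differs.
One worked example (a=-2, b=-3) — calc: tmp = 7; (!(((a * a) + (tmp * b)) == max(tmp, -1))) -> true; tmp = 7; acc = 0; [k=-1]; acc = 2; [j=0]; acc = -2; [j=1]; acc = -6; [k=0]; acc = 2; [j=0]; acc = -2; [j=1]; acc = -6; [k=1]; acc = 2; [j=0]; acc = -2; [j=1]; acc = -6; [k=2]; acc = 2; [j=0]; acc = -2; [j=1]; acc = -6; return 7; calc_v2: tmp = 7; (!(max(tmp, -1) == ((a * a) + (tmp * b)))) -> true; tmp = 7; acc = 0; [k=-1]; acc = 2; [j=0]; acc = -2; [j=1]; acc = -6; [k=0]; acc = 2; [j=0]; acc = -2; [j=1]; acc = -6; [k=1]; acc = 2; [j=0]; acc = -2; [j=1]; acc = -6; [k=2]; acc = 2; [j=0]; acc = -2; [j=1]; acc = -6; return 7; agreement on 7.
An exhaustive pass over the 72 declared inputs shows identical outputs.
verdict: equivalent


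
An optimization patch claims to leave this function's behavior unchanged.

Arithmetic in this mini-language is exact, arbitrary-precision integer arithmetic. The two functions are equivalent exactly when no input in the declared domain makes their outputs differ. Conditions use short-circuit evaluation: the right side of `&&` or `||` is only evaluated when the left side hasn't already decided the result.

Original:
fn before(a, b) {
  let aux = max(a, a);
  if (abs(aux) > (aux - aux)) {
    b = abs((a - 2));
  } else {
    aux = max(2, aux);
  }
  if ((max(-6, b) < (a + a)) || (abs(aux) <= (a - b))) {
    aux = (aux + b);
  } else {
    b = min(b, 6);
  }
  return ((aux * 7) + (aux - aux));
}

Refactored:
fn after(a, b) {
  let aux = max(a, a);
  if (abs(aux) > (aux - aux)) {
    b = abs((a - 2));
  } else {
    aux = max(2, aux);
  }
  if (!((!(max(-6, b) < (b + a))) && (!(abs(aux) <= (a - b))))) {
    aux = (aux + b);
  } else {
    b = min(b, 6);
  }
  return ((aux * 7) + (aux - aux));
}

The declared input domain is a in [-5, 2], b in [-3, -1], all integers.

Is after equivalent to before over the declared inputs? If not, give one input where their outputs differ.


Evaluate both at a=0, b=-1.
before: aux becomes 0; next (abs(aux) > (aux - aux)) evaluates to false; next aux becomes 2; next ((max(-6, b) < (a + a)) || (abs(aux) <= (a - b))) evaluates to true; next aux becomes 1; next final value 7
after: aux becomes 0; next (abs(aux) > (aux - aux)) evaluates to false; next aux becomes 2; next (!((!(max(-6, b) < (b + a))) && (!(abs(aux) <= (a - b))))) evaluates to false; next b becomes -1; next final value 14
7 against 14: the behavior changed.
verdict: not equivalent; witness: a=0, b=-1


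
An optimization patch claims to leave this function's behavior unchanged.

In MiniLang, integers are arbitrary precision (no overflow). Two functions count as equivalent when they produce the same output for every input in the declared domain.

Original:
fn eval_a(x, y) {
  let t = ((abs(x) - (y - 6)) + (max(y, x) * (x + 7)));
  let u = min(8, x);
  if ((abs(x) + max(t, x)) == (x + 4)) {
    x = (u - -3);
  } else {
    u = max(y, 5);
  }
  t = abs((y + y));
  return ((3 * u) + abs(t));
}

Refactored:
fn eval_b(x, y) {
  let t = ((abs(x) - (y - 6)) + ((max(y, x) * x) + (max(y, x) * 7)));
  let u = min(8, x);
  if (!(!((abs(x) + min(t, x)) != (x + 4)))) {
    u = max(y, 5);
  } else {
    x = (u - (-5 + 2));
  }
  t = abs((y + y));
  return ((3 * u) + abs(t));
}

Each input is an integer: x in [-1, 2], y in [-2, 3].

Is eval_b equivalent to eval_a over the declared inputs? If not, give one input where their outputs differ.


Run the pair on x=-1, y=-1.
eval_a: t := 2 | u := -1 | ((abs(x) + max(t, x)) == (x + 4)): true | x := 2 | t := 2 | result -1
eval_b: t := 2 | u := -1 | (!(!((abs(x) + min(t, x)) != (x + 4)))): true | u := 5 | t := 2 | result 17
-1 vs 17 — the two versions disagree here.
verdict: not equivalent; witness: x=-1, y=-1


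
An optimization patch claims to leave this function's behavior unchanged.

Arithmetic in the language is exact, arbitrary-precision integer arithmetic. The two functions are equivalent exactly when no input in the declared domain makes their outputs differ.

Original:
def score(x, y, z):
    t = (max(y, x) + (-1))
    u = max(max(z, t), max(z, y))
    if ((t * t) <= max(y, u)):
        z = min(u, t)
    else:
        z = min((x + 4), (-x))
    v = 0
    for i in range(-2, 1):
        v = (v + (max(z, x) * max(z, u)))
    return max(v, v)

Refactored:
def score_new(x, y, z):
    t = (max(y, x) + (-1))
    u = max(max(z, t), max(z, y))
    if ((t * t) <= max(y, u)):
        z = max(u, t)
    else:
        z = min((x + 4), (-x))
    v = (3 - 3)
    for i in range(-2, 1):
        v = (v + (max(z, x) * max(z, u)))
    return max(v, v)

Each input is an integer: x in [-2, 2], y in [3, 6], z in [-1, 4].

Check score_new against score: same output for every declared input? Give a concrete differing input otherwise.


There is a counterexample at x=-2, y=3, z=4: 24 on one side, 48 on the other.
score: t=2, then u=4, then ((t * t) <= max(y, u)) is true, then z=2, then v=0, then (i=-2), then v=8, then (i=-1), then v=16, then (i=0), then v=24, then returns 24
score_new: t=2, then u=4, then ((t * t) <= max(y, u)) is true, then z=4, then v=0, then (i=-2), then v=16, then (i=-1), then v=32, then (i=0), then v=48, then returns 48
verdict: not equivalent; witness: x=-2, y=3, z=4


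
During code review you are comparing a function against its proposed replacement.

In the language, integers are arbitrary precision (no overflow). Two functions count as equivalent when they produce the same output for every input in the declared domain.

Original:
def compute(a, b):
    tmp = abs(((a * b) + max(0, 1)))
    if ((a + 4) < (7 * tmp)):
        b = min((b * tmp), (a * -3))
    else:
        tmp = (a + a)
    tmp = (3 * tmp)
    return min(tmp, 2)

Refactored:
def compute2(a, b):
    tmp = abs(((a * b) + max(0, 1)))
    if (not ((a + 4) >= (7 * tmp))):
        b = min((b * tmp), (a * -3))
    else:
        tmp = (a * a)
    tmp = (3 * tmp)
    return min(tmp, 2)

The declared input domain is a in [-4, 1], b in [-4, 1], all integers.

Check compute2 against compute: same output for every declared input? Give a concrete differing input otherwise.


Consider the input a=-1, b=1.
compute: tmp = 0; ((a + 4) < (7 * tmp)) -> false; tmp = -2; tmp = -6; return -6
compute2: tmp = 0; (not ((a + 4) >= (7 * tmp))) -> false; tmp = 1; tmp = 3; return 2
-6 against 2: the behavior changed.
verdict: not equivalent; witness: a=-1, b=1


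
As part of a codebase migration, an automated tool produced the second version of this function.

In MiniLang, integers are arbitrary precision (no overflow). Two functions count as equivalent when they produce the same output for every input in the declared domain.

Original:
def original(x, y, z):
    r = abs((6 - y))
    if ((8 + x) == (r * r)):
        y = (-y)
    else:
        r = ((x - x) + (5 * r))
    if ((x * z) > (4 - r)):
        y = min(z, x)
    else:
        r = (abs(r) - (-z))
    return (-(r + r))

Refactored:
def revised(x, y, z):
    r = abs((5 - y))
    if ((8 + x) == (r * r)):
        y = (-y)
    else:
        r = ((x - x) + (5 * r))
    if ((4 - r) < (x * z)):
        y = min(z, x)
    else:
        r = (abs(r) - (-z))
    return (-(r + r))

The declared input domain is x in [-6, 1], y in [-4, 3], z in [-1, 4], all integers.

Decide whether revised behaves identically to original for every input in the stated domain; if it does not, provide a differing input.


The rewrite breaks on x=-6, y=-4, z=-1, where the results are -100 and -90.
original: r becomes 10; next ((8 + x) == (r * r)) evaluates to false; next r becomes 50; next ((x * z) > (4 - r)) evaluates to true; next y becomes -6; next final value -100
revised: r becomes 9; next ((8 + x) == (r * r)) evaluates to false; next r becomes 45; next ((4 - r) < (x * z)) evaluates to true; next y becomes -6; next final value -90
verdict: not equivalent; witness: x=-6, y=-4, z=-1


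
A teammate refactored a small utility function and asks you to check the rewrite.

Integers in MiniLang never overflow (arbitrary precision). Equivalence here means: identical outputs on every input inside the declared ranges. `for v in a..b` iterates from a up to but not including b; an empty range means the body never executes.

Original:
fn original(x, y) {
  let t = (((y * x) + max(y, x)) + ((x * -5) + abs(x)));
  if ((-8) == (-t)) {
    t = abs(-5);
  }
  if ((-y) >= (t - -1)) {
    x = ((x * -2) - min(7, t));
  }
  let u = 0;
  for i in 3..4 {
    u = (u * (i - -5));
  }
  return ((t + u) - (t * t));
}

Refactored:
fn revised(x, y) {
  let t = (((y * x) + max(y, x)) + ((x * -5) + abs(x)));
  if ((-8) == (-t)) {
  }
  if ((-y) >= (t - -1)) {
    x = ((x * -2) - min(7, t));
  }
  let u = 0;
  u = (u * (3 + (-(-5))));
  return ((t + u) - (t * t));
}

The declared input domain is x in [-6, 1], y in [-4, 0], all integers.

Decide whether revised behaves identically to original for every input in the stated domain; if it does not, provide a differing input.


Run the pair on x=-1, y=-3.
original: t=8, then ((-8) == (-t)) is true, then t=5, then ((-y) >= (t - -1)) is false, then u=0, then (i=3), then u=0, then returns -20
revised: t=8, then ((-8) == (-t)) is true, then ((-y) >= (t - -1)) is false, then u=0, then u=0, then returns -56
-20 and -56 differ, so these are not the same function on this domain.
verdict: not equivalent; witness: x=-1, y=-3


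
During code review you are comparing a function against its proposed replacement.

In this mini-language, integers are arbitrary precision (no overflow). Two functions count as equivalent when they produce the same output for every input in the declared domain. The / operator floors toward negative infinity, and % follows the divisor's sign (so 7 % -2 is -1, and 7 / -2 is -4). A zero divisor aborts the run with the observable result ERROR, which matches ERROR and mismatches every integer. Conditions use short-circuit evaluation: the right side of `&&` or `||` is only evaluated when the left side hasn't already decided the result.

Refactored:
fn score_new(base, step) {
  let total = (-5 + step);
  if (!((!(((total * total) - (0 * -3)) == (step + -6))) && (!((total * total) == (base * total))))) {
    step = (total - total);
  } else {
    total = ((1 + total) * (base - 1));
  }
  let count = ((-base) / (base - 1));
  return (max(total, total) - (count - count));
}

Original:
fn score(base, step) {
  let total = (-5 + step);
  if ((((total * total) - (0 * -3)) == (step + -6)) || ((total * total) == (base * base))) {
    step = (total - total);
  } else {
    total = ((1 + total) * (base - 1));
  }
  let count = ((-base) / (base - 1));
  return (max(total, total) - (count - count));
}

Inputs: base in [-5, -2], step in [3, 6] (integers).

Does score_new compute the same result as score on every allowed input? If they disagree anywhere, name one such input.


Not equivalent: base=-5, step=5 separates them (-6 vs 0).
score: total=0, then ((((total * total) - (0 * -3)) == (step + -6)) || ((total * total) == (base * base))) is false, then total=-6, then count=-1, then returns -6
score_new: total=0, then (!((!(((total * total) - (0 * -3)) == (step + -6))) && (!((total * total) == (base * total))))) is true, then step=0, then count=-1, then returns 0
verdict: not equivalent; witness: base=-5, step=5


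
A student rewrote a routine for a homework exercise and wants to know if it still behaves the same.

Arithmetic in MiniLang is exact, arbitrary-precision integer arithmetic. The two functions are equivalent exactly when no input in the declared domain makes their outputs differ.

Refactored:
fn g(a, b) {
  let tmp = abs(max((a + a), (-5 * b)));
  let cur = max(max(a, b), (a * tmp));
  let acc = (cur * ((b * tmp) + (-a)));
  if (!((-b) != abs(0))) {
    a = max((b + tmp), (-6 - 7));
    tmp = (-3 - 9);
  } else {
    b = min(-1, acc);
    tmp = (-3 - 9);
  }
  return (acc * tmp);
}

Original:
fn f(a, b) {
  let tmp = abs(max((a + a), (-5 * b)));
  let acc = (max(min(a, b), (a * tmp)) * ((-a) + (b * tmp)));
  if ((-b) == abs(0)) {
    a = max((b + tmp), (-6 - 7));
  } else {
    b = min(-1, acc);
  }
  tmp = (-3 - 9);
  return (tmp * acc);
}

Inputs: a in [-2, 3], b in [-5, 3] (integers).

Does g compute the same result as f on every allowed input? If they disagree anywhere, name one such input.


Not equivalent: a=-2, b=-5 separates them (-7380 vs -2952).
f: tmp = 25; acc = 615; ((-b) == abs(0)) -> false; b = -1; tmp = -12; return -7380
g: tmp = 25; cur = -2; acc = 246; (!((-b) != abs(0))) -> false; b = -1; tmp = -12; return -2952
verdict: not equivalent; witness: a=-2, b=-5


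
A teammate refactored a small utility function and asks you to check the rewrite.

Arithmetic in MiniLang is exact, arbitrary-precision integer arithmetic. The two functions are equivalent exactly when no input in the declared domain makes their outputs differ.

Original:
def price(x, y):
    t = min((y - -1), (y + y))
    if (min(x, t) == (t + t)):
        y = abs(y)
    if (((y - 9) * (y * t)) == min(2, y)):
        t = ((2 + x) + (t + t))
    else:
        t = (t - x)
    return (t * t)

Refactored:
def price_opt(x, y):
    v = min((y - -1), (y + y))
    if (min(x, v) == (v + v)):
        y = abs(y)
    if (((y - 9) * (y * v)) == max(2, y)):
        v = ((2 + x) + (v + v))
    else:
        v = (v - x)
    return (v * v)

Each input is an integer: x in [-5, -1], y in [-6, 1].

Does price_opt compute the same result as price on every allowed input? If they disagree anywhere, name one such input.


Take x=-5, y=0.
price: t = 0; (min(x, t) == (t + t)) -> false; (((y - 9) * (y * t)) == min(2, y)) -> true; t = -3; return 9
price_opt: v = 0; (min(x, v) == (v + v)) -> false; (((y - 9) * (y * v)) == max(2, y)) -> false; v = 5; return 25
9 against 25: the behavior changed.
verdict: not equivalent; witness: x=-5, y=0


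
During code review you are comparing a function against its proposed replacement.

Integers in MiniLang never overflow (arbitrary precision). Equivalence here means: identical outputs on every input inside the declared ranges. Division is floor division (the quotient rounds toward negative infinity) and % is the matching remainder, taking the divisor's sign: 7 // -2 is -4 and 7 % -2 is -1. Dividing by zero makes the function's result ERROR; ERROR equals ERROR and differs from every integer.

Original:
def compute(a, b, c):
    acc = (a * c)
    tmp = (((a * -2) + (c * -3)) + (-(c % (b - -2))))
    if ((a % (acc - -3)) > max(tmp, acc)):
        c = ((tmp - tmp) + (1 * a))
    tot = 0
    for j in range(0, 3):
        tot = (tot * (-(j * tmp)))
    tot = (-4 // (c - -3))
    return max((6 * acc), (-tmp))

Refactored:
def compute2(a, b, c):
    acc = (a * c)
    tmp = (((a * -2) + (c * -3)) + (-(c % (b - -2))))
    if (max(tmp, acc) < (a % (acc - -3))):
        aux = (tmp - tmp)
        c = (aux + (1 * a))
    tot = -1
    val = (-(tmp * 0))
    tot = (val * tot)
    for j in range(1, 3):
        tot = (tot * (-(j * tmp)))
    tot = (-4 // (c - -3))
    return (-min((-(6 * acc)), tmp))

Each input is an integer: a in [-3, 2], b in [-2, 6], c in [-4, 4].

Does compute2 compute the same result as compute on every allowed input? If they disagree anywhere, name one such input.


The one real change (`0` became `-1`) has no effect anywhere in the declared ranges.
Tracing a=2, b=4, c=0: compute: acc = 0; tmp = -4; ((a % (acc - -3)) > max(tmp, acc)) -> true; c = 2; tot = 0; [j=0]; tot = 0; [j=1]; tot = 0; [j=2]; tot = 0; tot = -1; return 4 | compute2: acc = 0; tmp = -4; (max(tmp, acc) < (a % (acc - -3))) -> true; aux = 0; c = 2; tot = -1; val = 0; tot = 0; [j=1]; tot = 0; [j=2]; tot = 0; tot = -1; return 4 — matching result 4.
Sweeping the whole domain (486 inputs) finds no disagreement.
verdict: equivalent


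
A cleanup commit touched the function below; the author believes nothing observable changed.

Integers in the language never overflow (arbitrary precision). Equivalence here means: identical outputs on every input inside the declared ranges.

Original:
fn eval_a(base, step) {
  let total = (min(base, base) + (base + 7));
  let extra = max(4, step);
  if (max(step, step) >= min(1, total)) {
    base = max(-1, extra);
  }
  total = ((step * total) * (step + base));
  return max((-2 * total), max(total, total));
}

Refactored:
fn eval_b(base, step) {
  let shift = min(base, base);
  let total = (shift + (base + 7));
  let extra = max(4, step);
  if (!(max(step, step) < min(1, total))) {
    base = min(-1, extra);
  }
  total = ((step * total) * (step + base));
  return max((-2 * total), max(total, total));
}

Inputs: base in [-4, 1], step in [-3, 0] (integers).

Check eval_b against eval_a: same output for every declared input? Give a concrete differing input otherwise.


Evaluate both at base=-4, step=-1.
eval_a: total = -1; extra = 4; (max(step, step) >= min(1, total)) -> true; base = 4; total = 3; return 3
eval_b: shift = -4; total = -1; extra = 4; (!(max(step, step) < min(1, total))) -> true; base = -1; total = -2; return 4
3 vs 4 — the two versions disagree here.
verdict: not equivalent; witness: base=-4, step=-1


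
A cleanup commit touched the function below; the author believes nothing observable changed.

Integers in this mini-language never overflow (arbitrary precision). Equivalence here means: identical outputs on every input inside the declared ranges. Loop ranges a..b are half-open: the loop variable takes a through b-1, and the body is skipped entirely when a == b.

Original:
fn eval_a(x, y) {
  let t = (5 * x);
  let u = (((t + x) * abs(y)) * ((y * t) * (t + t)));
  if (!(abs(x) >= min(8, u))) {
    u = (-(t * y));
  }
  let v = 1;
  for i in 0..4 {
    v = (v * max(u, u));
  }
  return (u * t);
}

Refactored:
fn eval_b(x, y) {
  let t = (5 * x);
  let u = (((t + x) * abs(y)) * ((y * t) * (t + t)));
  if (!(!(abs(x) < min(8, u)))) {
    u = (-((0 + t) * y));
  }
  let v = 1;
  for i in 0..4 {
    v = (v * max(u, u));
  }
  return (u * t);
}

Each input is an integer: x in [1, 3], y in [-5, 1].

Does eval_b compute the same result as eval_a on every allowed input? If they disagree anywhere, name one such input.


The two are interchangeable: constant usage differs, and comparison usage differs, and arithmetic usage differs, and boolean connective usage differs, and every declared input agrees.
Spot check at x=2, y=-3 — eval_a: t=10, then u=-21600, then (!(abs(x) >= min(8, u))) is false, then v=1, then (i=0), then v=-21600, then (i=1), then v=466560000, then (i=2), then v=-10077696000000, then (i=3), then v=217678233600000000, then returns -216000. eval_b: t=10, then u=-21600, then (!(!(abs(x) < min(8, u)))) is false, then v=1, then (i=0), then v=-21600, then (i=1), then v=466560000, then (i=2), then v=-10077696000000, then (i=3), then v=217678233600000000, then returns -216000. Both give -216000.
Across all 21 domain points the two functions coincide.
verdict: equivalent


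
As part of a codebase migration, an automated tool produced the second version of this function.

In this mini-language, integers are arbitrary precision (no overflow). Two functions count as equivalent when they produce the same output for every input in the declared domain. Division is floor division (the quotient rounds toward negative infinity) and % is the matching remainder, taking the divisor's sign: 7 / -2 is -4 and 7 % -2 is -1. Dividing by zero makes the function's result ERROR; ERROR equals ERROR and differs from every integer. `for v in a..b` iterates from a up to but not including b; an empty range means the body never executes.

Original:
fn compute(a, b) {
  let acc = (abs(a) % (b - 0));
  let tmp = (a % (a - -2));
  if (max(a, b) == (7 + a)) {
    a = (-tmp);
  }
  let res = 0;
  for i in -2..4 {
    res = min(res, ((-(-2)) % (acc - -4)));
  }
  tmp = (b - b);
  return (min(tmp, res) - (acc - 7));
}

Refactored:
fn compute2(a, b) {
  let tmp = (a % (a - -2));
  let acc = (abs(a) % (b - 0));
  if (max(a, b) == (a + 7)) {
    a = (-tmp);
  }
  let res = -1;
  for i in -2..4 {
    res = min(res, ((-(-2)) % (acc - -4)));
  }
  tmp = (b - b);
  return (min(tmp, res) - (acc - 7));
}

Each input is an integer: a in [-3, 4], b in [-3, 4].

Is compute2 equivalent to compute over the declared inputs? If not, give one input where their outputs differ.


The rewrite breaks on a=-3, b=-3, where the results are 7 and 6.
compute: acc becomes 0; next tmp becomes 0; next (max(a, b) == (7 + a)) evaluates to false; next res becomes 0; next at i=-2:; next res becomes 0; next at i=-1:; next res becomes 0; next at i=0:; next res becomes 0; next at i=1:; next res becomes 0; next at i=2:; next res becomes 0; next at i=3:; next res becomes 0; next tmp becomes 0; next final value 7
compute2: tmp becomes 0; next acc becomes 0; next (max(a, b) == (a + 7)) evaluates to false; next res becomes -1; next at i=-2:; next res becomes -1; next at i=-1:; next res becomes -1; next at i=0:; next res becomes -1; next at i=1:; next res becomes -1; next at i=2:; next res becomes -1; next at i=3:; next res becomes -1; next tmp becomes 0; next final value 6
verdict: not equivalent; witness: a=-3, b=-3


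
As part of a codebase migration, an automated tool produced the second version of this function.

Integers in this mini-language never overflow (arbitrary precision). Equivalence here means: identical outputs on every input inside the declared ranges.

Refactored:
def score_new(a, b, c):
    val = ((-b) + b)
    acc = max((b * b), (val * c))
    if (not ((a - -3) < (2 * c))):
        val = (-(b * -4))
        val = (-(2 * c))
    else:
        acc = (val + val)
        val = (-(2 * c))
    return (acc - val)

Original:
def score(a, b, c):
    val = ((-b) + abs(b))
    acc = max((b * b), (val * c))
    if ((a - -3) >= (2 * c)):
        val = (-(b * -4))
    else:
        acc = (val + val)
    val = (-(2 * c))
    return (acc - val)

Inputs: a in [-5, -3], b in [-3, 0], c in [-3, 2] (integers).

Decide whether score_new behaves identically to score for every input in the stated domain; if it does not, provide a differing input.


Not equivalent: a=-5, b=-3, c=0 separates them (12 vs 0).
score: val := 6 | acc := 9 | ((a - -3) >= (2 * c)): false | acc := 12 | val := 0 | result 12
score_new: val := 0 | acc := 9 | (not ((a - -3) < (2 * c))): false | acc := 0 | val := 0 | result 0
verdict: not equivalent; witness: a=-5, b=-3, c=0


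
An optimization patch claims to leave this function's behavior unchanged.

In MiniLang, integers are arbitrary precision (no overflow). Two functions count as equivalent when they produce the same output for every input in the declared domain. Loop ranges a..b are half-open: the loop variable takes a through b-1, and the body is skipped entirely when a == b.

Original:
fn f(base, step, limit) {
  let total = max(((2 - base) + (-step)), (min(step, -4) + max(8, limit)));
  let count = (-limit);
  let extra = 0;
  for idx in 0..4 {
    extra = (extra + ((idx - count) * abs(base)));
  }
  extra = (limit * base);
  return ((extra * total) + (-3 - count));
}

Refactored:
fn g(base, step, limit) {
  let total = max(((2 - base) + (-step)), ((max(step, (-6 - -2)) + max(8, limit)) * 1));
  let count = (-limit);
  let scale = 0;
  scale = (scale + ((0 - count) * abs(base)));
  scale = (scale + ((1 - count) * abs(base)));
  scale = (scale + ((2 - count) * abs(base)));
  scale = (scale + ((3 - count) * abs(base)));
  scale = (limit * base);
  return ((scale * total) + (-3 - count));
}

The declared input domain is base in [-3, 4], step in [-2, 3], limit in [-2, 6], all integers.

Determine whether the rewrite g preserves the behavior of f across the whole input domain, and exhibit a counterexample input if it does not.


There is a counterexample at base=-3, step=-1, limit=-2: 31 on one side, 37 on the other.
f: total := 6 | count := 2 | extra := 0 | iter idx=0: | extra := -6 | iter idx=1: | extra := -9 | iter idx=2: | extra := -9 | iter idx=3: | extra := -6 | extra := 6 | result 31
g: total := 7 | count := 2 | scale := 0 | scale := -6 | scale := -9 | scale := -9 | scale := -6 | scale := 6 | result 37
verdict: not equivalent; witness: base=-3, step=-1, limit=-2


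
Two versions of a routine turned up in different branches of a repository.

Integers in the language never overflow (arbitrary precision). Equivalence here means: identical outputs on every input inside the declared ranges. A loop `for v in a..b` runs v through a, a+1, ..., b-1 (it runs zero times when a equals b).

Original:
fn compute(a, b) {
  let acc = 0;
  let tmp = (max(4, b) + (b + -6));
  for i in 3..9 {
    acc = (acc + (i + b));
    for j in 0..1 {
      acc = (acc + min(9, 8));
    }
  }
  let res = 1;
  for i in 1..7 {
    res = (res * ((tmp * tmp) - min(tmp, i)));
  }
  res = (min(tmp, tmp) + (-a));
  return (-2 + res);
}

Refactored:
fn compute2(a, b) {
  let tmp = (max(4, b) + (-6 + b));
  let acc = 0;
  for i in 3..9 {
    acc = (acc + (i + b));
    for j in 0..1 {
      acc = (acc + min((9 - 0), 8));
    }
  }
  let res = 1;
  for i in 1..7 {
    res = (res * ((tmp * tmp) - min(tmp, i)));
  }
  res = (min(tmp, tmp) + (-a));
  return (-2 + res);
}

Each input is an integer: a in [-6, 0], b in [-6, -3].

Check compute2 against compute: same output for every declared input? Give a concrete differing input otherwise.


Equivalent — the differences include arithmetic usage differs; constant usage differs, yet no declared input distinguishes the two.
Tracing a=-5, b=-5: compute: acc becomes 0; next tmp becomes -7; next at i=3:; next acc becomes -2; next at j=0:; next acc becomes 6; next at i=4:; next acc becomes 5; next at j=0:; next acc becomes 13; next at i=5:; next acc becomes 13; next at j=0:; next acc becomes 21; next at i=6:; next acc becomes 22; next at j=0:; next acc becomes 30; next at i=7:; next acc becomes 32; next at j=0:; next acc becomes 40; next at i=8:; next acc becomes 43; next at j=0:; next acc becomes 51; next res becomes 1; next at i=1:; next res becomes 56; next at i=2:; next res becomes 3136; next at i=3:; next res becomes 175616; next at i=4:; next res becomes 9834496; next at i=5:; next res becomes 550731776; next at i=6:; next res becomes 30840979456; next res becomes -2; next final value -4 | compute2: tmp becomes -7; next acc becomes 0; next at i=3:; next acc becomes -2; next at j=0:; next acc becomes 6; next at i=4:; next acc becomes 5; next at j=0:; next acc becomes 13; next at i=5:; next acc becomes 13; next at j=0:; next acc becomes 21; next at i=6:; next acc becomes 22; next at j=0:; next acc becomes 30; next at i=7:; next acc becomes 32; next at j=0:; next acc becomes 40; next at i=8:; next acc becomes 43; next at j=0:; next acc becomes 51; next res becomes 1; next at i=1:; next res becomes 56; next at i=2:; next res becomes 3136; next at i=3:; next res becomes 175616; next at i=4:; next res becomes 9834496; next at i=5:; next res becomes 550731776; next at i=6:; next res becomes 30840979456; next res becomes -2; next final value -4 — matching result -4.
Across all 28 domain points the two functions coincide.
verdict: equivalent


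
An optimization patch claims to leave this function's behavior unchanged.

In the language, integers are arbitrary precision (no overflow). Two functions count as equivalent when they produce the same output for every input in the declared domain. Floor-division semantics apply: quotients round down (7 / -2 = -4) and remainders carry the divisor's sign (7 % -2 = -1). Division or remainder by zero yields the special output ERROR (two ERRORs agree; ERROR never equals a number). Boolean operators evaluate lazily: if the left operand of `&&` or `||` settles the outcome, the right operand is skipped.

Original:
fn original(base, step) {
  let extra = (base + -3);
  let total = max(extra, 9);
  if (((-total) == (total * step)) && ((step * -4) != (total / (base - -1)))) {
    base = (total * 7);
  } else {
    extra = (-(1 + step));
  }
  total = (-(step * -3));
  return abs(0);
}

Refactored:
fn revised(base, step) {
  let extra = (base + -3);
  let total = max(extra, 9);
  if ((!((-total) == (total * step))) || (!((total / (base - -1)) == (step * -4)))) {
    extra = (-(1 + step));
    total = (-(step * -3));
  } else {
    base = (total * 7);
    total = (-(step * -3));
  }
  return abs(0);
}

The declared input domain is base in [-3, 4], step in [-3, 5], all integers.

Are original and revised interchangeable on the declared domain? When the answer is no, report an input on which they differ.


Equivalent. Whatever the rewrite altered, no input in the stated domain can expose a difference.
Checked all 72 inputs in the declared domain: the outputs agree on every one.
Tracing base=3, step=-1: original: extra becomes 0; next total becomes 9; next (((-total) == (total * step)) && ((step * -4) != (total / (base - -1)))) evaluates to true; next base becomes 63; next total becomes -3; next final value 0 | revised: extra becomes 0; next total becomes 9; next ((!((-total) == (total * step))) || (!((total / (base - -1)) == (step * -4)))) evaluates to true; next extra becomes 0; next total becomes -3; next final value 0 — matching result 0.
verdict: equivalent


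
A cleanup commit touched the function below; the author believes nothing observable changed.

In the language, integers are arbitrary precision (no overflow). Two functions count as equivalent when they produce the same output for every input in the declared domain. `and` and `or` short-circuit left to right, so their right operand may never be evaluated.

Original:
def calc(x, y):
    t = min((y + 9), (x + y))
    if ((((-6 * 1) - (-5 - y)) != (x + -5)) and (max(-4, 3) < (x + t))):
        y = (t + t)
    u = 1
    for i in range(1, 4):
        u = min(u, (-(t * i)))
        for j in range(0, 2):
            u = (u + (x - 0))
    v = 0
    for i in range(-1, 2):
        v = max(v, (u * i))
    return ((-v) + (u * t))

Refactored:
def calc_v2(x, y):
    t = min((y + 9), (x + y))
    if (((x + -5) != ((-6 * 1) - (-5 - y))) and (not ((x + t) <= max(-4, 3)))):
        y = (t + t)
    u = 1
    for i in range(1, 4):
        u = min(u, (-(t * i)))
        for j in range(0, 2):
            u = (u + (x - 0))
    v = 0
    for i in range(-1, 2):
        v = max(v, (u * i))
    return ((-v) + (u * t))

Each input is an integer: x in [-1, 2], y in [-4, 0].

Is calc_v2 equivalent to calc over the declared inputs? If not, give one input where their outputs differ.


Side by side, the visible changes include: boolean connective usage differs, plus comparison usage differs.
As a probe, take x=-1, y=0: calc runs t becomes -1; next ((((-6 * 1) - (-5 - y)) != (x + -5)) and (max(-4, 3) < (x + t))) evaluates to false; next u becomes 1; next at i=1:; next u becomes 1; next at j=0:; next u becomes 0; next at j=1:; next u becomes -1; next at i=2:; next u becomes -1; next at j=0:; next u becomes -2; next at j=1:; next u becomes -3; next at i=3:; next u becomes -3; next at j=0:; next u becomes -4; next at j=1:; next u becomes -5; next v becomes 0; next at i=-1:; next v becomes 5; next at i=0:; next v becomes 5; next at i=1:; next v becomes 5; next final value 0; calc_v2 runs t becomes -1; next (((x + -5) != ((-6 * 1) - (-5 - y))) and (not ((x + t) <= max(-4, 3)))) evaluates to false; next u becomes 1; next at i=1:; next u becomes 1; next at j=0:; next u becomes 0; next at j=1:; next u becomes -1; next at i=2:; next u becomes -1; next at j=0:; next u becomes -2; next at j=1:; next u becomes -3; next at i=3:; next u becomes -3; next at j=0:; next u becomes -4; next at j=1:; next u becomes -5; next v becomes 0; next at i=-1:; next v becomes 5; next at i=0:; next v becomes 5; next at i=1:; next v becomes 5; next final value 0; both end at 0.
An exhaustive pass over the 20 declared inputs shows identical outputs.
verdict: equivalent


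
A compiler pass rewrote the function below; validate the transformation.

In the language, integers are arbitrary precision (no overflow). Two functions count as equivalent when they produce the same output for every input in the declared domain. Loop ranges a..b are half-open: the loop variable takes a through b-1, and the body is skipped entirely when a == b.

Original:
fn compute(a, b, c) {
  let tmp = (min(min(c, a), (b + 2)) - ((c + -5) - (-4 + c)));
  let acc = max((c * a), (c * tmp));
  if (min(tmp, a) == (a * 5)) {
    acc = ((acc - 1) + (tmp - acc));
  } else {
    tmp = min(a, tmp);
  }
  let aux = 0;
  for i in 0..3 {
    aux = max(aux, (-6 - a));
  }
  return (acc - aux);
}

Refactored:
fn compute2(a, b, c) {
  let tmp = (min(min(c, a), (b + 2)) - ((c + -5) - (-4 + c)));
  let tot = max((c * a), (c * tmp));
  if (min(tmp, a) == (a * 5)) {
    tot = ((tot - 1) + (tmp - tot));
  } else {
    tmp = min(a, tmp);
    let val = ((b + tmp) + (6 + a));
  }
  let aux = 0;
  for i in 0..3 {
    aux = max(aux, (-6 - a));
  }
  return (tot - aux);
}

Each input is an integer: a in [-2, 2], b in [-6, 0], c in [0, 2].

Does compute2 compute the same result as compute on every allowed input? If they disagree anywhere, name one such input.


Comparing the listings, the differences include: constant usage differs; and local variable names differ; and statement counts differ; and arithmetic usage differs.
Spot check at a=1, b=-4, c=2 — compute: tmp = -1; acc = 2; (min(tmp, a) == (a * 5)) -> false; tmp = -1; aux = 0; [i=0]; aux = 0; [i=1]; aux = 0; [i=2]; aux = 0; return 2. compute2: tmp = -1; tot = 2; (min(tmp, a) == (a * 5)) -> false; tmp = -1; val = 2; aux = 0; [i=0]; aux = 0; [i=1]; aux = 0; [i=2]; aux = 0; return 2. Both give 2.
Sweeping the whole domain (105 inputs) finds no disagreement.
verdict: equivalent


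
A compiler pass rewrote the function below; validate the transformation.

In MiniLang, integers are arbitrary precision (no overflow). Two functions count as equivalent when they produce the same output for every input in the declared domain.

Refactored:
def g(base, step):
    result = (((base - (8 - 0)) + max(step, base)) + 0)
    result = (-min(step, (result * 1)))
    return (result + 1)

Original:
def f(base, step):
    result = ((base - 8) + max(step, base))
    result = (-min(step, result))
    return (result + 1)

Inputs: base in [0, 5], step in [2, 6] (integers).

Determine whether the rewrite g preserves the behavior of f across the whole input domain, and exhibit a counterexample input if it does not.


Changes here: arithmetic usage differs; also constant usage differs; the full 30-point sweep finds no disagreement.
verdict: equivalent


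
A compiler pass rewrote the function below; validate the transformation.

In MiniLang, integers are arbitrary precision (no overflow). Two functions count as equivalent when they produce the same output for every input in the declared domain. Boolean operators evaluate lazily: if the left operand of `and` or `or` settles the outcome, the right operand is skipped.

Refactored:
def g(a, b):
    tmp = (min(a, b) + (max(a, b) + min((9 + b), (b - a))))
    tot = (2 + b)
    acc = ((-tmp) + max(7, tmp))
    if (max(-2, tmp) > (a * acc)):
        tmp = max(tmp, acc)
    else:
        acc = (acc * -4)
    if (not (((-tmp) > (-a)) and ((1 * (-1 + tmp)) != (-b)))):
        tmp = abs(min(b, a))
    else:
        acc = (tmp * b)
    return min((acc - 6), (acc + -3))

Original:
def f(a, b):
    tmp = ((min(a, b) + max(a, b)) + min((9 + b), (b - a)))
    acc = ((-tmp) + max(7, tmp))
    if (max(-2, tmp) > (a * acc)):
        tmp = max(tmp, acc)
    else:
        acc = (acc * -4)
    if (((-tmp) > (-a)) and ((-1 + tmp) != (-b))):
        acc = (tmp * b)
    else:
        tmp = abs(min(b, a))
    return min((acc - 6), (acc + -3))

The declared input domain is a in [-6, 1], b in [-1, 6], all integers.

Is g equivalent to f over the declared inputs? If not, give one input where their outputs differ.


This is a faithful refactor — statement counts differ, and boolean connective usage differs, and arithmetic usage differs, and local variable names differ, and constant usage differs, but the computed results match everywhere.
Spot check at a=-2, b=-1 — f: tmp := -2 | acc := 9 | (max(-2, tmp) > (a * acc)): true | tmp := 9 | (((-tmp) > (-a)) and ((-1 + tmp) != (-b))): false | tmp := 2 | result 3. g: tmp := -2 | tot := 1 | acc := 9 | (max(-2, tmp) > (a * acc)): true | tmp := 9 | (not (((-tmp) > (-a)) and ((1 * (-1 + tmp)) != (-b)))): true | tmp := 2 | result 3. Both give 3.
Sweeping the whole domain (64 inputs) finds no disagreement.
verdict: equivalent


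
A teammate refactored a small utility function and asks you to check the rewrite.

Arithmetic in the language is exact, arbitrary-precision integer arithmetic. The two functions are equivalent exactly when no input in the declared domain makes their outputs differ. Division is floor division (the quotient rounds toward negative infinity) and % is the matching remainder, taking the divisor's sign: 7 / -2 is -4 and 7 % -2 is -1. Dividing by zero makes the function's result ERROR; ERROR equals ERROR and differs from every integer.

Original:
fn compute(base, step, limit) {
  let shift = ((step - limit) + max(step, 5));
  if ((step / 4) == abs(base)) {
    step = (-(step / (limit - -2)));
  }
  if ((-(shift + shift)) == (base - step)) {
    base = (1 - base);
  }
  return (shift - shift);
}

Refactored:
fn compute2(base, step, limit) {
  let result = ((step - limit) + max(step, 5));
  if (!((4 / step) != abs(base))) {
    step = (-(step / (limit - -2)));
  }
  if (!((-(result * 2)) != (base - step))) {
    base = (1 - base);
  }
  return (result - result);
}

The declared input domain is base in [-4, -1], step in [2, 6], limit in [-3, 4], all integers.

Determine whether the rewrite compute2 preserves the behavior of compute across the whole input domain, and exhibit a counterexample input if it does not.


The rewrite breaks on base=-2, step=2, limit=-2, where the results are 0 and ERROR.
compute: shift becomes 9; next ((step / 4) == abs(base)) evaluates to false; next ((-(shift + shift)) == (base - step)) evaluates to false; next final value 0
compute2: result becomes 9; next (!((4 / step) != abs(base))) evaluates to true; next hits division by zero so the output is ERROR
verdict: not equivalent; witness: base=-2, step=2, limit=-2


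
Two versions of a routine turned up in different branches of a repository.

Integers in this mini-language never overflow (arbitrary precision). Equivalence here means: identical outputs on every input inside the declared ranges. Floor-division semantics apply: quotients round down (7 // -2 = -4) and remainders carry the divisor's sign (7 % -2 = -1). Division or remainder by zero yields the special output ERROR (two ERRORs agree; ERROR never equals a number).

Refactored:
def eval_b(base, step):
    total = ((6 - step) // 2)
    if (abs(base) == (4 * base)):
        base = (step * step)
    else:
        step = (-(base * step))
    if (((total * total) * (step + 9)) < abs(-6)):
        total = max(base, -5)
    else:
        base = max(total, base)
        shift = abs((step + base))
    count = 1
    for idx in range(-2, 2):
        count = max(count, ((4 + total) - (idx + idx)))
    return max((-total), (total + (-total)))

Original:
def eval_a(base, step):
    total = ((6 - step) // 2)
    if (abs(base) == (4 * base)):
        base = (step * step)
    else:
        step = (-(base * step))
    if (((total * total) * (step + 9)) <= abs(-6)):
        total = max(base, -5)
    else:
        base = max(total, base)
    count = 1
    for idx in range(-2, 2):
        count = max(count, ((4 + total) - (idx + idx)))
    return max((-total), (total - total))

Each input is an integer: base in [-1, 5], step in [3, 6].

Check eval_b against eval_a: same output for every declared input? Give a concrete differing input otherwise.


Equivalent. Although `(((total * total) * (step + 9)) <= abs(-6))` became `(((total * total) * (step + 9)) < abs(-6))`, no input in the stated domain can expose it.
Across all 28 domain points the two functions coincide.
As a probe, take base=0, step=5: eval_a runs total = 0; (abs(base) == (4 * base)) -> true; base = 25; (((total * total) * (step + 9)) <= abs(-6)) -> true; total = 25; count = 1; [idx=-2]; count = 33; [idx=-1]; count = 33; [idx=0]; count = 33; [idx=1]; count = 33; return 0; eval_b runs total = 0; (abs(base) == (4 * base)) -> true; base = 25; (((total * total) * (step + 9)) < abs(-6)) -> true; total = 25; count = 1; [idx=-2]; count = 33; [idx=-1]; count = 33; [idx=0]; count = 33; [idx=1]; count = 33; return 0; both end at 0.
verdict: equivalent
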